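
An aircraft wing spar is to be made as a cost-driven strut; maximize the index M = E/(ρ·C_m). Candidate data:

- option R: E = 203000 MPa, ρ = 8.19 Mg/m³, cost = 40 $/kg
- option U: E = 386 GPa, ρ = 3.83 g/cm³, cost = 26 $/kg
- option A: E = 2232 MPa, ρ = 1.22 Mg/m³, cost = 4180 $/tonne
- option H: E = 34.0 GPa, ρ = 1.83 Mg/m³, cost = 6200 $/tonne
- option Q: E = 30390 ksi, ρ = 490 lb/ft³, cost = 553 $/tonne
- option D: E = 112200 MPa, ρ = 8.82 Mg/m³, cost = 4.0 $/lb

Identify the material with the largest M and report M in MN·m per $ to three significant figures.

After converting to SI:
  option R: E = 203.0 GPa, ρ = 8190 kg/m³, cost = 40.00 $/kg
  option U: E = 386.0 GPa, ρ = 3830 kg/m³, cost = 26.00 $/kg
  option A: E = 2.232 GPa, ρ = 1220 kg/m³, cost = 4.180 $/kg
  option H: E = 34.00 GPa, ρ = 1830 kg/m³, cost = 6.200 $/kg
  option Q: E = 209.5 GPa, ρ = 7849 kg/m³, cost = 0.5530 $/kg
  option D: E = 112.2 GPa, ρ = 8820 kg/m³, cost = 8.818 $/kg
  option Q: M = 48.3 MN·m per $
  option U: M = 3.88 MN·m per $
  option H: M = 3.00 MN·m per $
  option D: M = 1.44 MN·m per $
  option R: M = 0.620 MN·m per $
  option A: M = 0.438 MN·m per $
Highest index: option Q.

option Q, M = 48.3 MN·m per $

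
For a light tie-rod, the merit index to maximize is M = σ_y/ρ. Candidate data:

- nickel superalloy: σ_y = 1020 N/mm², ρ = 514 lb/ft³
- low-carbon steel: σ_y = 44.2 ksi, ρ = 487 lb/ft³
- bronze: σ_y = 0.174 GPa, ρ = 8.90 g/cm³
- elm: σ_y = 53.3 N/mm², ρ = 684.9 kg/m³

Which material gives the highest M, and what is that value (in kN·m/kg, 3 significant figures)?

Convert each candidate to consistent units, then evaluate M:
  nickel superalloy: σ_y = 1020 MPa, ρ = 8233 kg/m³
  low-carbon steel: σ_y = 304.7 MPa, ρ = 7801 kg/m³
  bronze: σ_y = 174.0 MPa, ρ = 8900 kg/m³
  elm: σ_y = 53.30 MPa, ρ = 684.9 kg/m³
  nickel superalloy: M = 124 kN·m/kg
  elm: M = 77.8 kN·m/kg
  low-carbon steel: M = 39.1 kN·m/kg
  bronze: M = 19.6 kN·m/kg
Highest index: nickel superalloy.

nickel superalloy, M = 124 kN·m/kg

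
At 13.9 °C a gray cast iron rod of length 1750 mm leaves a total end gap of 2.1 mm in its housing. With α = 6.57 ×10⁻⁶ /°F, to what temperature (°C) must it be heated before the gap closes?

α = 6.57×10⁻⁶/°F × 9/5 = 11.8×10⁻⁶/K.
α·L₀·ΔT = 2.1 mm ⇒ ΔT = 2.1 / (11.8×10⁻⁶ × 1750.0) = 101.5 K.
T = 13.9 + 101.5 = 115.4 °C.

115 °C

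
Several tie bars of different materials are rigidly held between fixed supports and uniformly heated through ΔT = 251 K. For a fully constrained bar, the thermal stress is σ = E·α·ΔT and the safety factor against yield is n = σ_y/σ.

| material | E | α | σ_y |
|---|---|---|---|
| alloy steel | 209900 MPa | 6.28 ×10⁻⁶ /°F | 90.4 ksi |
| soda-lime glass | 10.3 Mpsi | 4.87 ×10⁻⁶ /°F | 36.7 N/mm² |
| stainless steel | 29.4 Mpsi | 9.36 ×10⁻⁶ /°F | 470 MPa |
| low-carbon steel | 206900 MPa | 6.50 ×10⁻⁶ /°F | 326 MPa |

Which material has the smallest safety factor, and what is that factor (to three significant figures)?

soda-lime glass, n = 0.235

Converting E to GPa, α to ×10⁻⁶/K, σ_y to MPa, then σ and n for each:
  alloy steel: E = 209.9, α = 11.3, σ_y = 623.3 → σ = 596 MPa, n = 1.05
  soda-lime glass: E = 71.02, α = 8.77, σ_y = 36.70 → σ = 156 MPa, n = 0.235
  stainless steel: E = 202.7, α = 16.8, σ_y = 470.0 → σ = 857 MPa, n = 0.548
  low-carbon steel: E = 206.9, α = 11.7, σ_y = 326.0 → σ = 608 MPa, n = 0.537
Soda-lime glass has the lowest safety factor, n = 0.235.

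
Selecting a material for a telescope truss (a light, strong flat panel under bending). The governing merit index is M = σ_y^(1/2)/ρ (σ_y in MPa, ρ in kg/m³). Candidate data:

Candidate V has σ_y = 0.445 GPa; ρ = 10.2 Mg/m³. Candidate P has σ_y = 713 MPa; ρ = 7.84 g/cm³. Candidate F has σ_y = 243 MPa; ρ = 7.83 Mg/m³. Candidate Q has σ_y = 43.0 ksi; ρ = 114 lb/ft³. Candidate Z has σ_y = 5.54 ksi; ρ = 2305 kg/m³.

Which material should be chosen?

Convert each candidate to consistent units, then evaluate M:
  candidate V: σ_y = 445.0 MPa, ρ = 10200 kg/m³
  candidate P: σ_y = 713.0 MPa, ρ = 7840 kg/m³
  candidate F: σ_y = 243.0 MPa, ρ = 7830 kg/m³
  candidate Q: σ_y = 296.5 MPa, ρ = 1826 kg/m³
  candidate Z: σ_y = 38.20 MPa, ρ = 2305 kg/m³
  candidate Q: M = 9.43×10⁻³
  candidate P: M = 3.41×10⁻³
  candidate Z: M = 2.68×10⁻³
  candidate V: M = 2.07×10⁻³
  candidate F: M = 1.99×10⁻³
Candidate Q ranks first.

candidate Q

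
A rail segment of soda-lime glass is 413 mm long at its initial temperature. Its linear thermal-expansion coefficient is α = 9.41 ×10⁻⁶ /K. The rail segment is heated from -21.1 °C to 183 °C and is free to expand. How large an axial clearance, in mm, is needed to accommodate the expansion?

0.793 mm

ΔT = 183 − (-21.1) = 204.1 K.
ΔL = α·L₀·ΔT = 9.41×10⁻⁶ × 413 mm × 204.1 K = 0.793 mm.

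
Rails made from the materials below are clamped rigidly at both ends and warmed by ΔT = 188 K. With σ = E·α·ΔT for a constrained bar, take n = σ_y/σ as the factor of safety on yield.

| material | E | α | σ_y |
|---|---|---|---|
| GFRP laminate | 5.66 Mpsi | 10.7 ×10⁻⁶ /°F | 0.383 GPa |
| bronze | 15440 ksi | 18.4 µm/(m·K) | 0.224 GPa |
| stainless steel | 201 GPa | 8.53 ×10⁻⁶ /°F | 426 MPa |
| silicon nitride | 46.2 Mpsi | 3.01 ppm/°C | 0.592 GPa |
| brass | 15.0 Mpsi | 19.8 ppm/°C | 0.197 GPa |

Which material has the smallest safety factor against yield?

brass

With everything in SI (GPa, ×10⁻⁶/K, MPa):
  GFRP laminate: E = 39.02, α = 19.3, σ_y = 383.0 → σ = 141 MPa, n = 2.71
  bronze: E = 106.5, α = 18.4, σ_y = 224.0 → σ = 368 MPa, n = 0.608
  stainless steel: E = 201.0, α = 15.4, σ_y = 426.0 → σ = 580 MPa, n = 0.734
  silicon nitride: E = 318.5, α = 3.01, σ_y = 592.0 → σ = 180 MPa, n = 3.28
  brass: E = 103.4, α = 19.8, σ_y = 197.0 → σ = 385 MPa, n = 0.512
Brass has the lowest safety factor, n = 0.512.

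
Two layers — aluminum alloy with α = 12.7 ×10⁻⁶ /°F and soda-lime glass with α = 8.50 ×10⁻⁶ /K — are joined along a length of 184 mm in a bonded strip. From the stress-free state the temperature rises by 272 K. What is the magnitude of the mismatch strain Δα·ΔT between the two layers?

aluminum alloy: α = 12.7×10⁻⁶/°F × 9/5 = 22.9×10⁻⁶/K.
Δα = |22.9 − 8.50|×10⁻⁶/K = 14.4×10⁻⁶/K.
Mismatch strain = Δα·ΔT = 14.4×10⁻⁶ × 272.0 = 3.91×10⁻³.

3.91×10⁻³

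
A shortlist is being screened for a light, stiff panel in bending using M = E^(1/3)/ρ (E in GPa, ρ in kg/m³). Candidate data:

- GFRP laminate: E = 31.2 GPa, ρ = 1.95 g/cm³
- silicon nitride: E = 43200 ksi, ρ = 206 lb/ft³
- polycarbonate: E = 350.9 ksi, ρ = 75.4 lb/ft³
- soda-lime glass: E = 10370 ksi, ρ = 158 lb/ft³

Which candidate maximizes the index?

After converting to SI:
  GFRP laminate: E = 31.20 GPa, ρ = 1950 kg/m³
  silicon nitride: E = 297.9 GPa, ρ = 3300 kg/m³
  polycarbonate: E = 2.419 GPa, ρ = 1208 kg/m³
  soda-lime glass: E = 71.50 GPa, ρ = 2531 kg/m³
  silicon nitride: M = 2.02×10⁻³
  soda-lime glass: M = 1.64×10⁻³
  GFRP laminate: M = 1.61×10⁻³
  polycarbonate: M = 1.11×10⁻³
The maximum is for silicon nitride.

silicon nitride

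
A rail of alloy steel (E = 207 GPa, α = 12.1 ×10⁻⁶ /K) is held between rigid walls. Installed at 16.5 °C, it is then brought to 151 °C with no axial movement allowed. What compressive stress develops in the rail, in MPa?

337 MPa

ΔT = 134.5 K. Constrained thermal stress σ = E·α·ΔT = 207.0×10³ MPa × 12.1×10⁻⁶ × 134.5 = 337 MPa (compressive).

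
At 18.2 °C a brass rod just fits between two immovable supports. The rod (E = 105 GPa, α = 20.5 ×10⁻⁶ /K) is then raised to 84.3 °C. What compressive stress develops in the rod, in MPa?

142 MPa

ΔT = 66.10 K. Constrained thermal stress σ = E·α·ΔT = 105.0×10³ MPa × 20.5×10⁻⁶ × 66.10 = 142 MPa (compressive).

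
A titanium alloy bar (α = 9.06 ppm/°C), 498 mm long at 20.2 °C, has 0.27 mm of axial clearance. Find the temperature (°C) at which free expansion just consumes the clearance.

α·L₀·ΔT = 0.27 mm ⇒ ΔT = 0.27 / (9.06×10⁻⁶ × 498.0) = 59.84 K.
T = 20.2 + 59.84 = 80.04 °C.

80.0 °C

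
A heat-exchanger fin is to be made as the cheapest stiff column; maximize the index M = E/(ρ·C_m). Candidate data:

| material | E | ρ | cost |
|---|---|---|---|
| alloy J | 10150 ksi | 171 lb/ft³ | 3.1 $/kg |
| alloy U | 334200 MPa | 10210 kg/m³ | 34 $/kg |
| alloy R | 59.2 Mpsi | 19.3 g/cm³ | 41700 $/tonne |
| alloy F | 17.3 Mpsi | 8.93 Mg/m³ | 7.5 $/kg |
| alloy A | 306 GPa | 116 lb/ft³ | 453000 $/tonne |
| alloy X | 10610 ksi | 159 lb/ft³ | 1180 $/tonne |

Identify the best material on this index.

alloy X

After converting to SI:
  alloy J: E = 69.98 GPa, ρ = 2739 kg/m³, cost = 3.100 $/kg
  alloy U: E = 334.2 GPa, ρ = 10210 kg/m³, cost = 34.00 $/kg
  alloy R: E = 408.2 GPa, ρ = 19300 kg/m³, cost = 41.70 $/kg
  alloy F: E = 119.3 GPa, ρ = 8930 kg/m³, cost = 7.500 $/kg
  alloy A: E = 306.0 GPa, ρ = 1858 kg/m³, cost = 453.0 $/kg
  alloy X: E = 73.15 GPa, ρ = 2547 kg/m³, cost = 1.180 $/kg
  alloy X: M = 24.3 MN·m per $
  alloy J: M = 8.24 MN·m per $
  alloy F: M = 1.78 MN·m per $
  alloy U: M = 0.963 MN·m per $
  alloy R: M = 0.507 MN·m per $
  alloy A: M = 0.364 MN·m per $
Alloy X has the largest M.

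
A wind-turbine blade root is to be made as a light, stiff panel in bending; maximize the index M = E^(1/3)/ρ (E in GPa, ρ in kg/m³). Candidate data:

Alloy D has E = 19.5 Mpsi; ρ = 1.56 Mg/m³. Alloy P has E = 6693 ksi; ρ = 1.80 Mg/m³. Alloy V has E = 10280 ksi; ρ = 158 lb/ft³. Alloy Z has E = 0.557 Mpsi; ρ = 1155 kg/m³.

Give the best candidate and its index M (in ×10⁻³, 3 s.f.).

alloy D, M = 3.28×10⁻³

Convert each candidate to consistent units, then evaluate M:
  alloy D: E = 134.4 GPa, ρ = 1560 kg/m³
  alloy P: E = 46.15 GPa, ρ = 1800 kg/m³
  alloy V: E = 70.88 GPa, ρ = 2531 kg/m³
  alloy Z: E = 3.840 GPa, ρ = 1155 kg/m³
  alloy D: M = 3.28×10⁻³
  alloy P: M = 1.99×10⁻³
  alloy V: M = 1.64×10⁻³
  alloy Z: M = 1.36×10⁻³
Alloy D ranks first.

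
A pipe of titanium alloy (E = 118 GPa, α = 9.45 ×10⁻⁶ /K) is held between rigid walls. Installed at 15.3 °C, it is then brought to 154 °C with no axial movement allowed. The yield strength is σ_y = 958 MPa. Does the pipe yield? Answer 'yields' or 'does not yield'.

ΔT = 138.7 K. Constrained thermal stress σ = E·α·ΔT = 118.0×10³ MPa × 9.45×10⁻⁶ × 138.7 = 155 MPa (compressive).
Compare to σ_y = 958 MPa: σ < σ_y, so it does not yield.

does not yield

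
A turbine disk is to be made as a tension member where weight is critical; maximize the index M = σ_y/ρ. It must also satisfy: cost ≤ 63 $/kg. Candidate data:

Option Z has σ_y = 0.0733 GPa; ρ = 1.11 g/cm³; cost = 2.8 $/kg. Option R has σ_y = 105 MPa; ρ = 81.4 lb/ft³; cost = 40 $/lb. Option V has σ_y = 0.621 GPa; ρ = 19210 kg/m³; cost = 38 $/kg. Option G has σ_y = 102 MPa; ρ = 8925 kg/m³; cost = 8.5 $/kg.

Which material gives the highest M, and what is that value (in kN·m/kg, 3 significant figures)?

option Z, M = 66.0 kN·m/kg

Screen on constraints: cost ≤ 63 $/kg. Survivors: option Z, option V, option G.
Putting every candidate on a common basis:
  option Z: σ_y = 73.30 MPa, ρ = 1110 kg/m³
  option V: σ_y = 621.0 MPa, ρ = 19210 kg/m³
  option G: σ_y = 102.0 MPa, ρ = 8925 kg/m³
  option Z: M = 66.0 kN·m/kg
  option V: M = 32.3 kN·m/kg
  option G: M = 11.4 kN·m/kg
Option Z has the largest M.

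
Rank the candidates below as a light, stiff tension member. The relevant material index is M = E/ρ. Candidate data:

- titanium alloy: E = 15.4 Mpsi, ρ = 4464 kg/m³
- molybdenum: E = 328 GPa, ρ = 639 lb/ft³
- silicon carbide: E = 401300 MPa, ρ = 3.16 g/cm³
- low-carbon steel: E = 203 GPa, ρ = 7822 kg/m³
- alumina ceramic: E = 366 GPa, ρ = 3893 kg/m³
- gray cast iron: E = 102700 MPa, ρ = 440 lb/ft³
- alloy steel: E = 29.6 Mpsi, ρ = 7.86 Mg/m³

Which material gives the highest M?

After converting to SI:
  titanium alloy: E = 106.2 GPa, ρ = 4464 kg/m³
  molybdenum: E = 328.0 GPa, ρ = 10240 kg/m³
  silicon carbide: E = 401.3 GPa, ρ = 3160 kg/m³
  low-carbon steel: E = 203.0 GPa, ρ = 7822 kg/m³
  alumina ceramic: E = 366.0 GPa, ρ = 3893 kg/m³
  gray cast iron: E = 102.7 GPa, ρ = 7048 kg/m³
  alloy steel: E = 204.1 GPa, ρ = 7860 kg/m³
  silicon carbide: M = 127 MN·m/kg
  alumina ceramic: M = 94.0 MN·m/kg
  molybdenum: M = 32.0 MN·m/kg
  alloy steel: M = 26.0 MN·m/kg
  low-carbon steel: M = 26.0 MN·m/kg
  titanium alloy: M = 23.8 MN·m/kg
  gray cast iron: M = 14.6 MN·m/kg
Highest index: silicon carbide.

silicon carbide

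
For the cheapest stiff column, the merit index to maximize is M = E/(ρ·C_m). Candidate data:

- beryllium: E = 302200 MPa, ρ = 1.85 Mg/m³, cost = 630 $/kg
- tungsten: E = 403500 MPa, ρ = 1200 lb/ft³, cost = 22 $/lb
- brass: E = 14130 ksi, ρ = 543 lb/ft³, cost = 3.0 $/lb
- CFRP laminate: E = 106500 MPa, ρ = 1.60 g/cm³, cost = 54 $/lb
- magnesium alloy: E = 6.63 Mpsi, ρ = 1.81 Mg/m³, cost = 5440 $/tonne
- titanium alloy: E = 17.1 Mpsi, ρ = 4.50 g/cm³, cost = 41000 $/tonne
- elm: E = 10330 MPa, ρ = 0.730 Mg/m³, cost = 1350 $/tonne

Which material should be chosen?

After converting to SI:
  beryllium: E = 302.2 GPa, ρ = 1850 kg/m³, cost = 630.0 $/kg
  tungsten: E = 403.5 GPa, ρ = 19220 kg/m³, cost = 48.50 $/kg
  brass: E = 97.42 GPa, ρ = 8698 kg/m³, cost = 6.614 $/kg
  CFRP laminate: E = 106.5 GPa, ρ = 1600 kg/m³, cost = 119.0 $/kg
  magnesium alloy: E = 45.71 GPa, ρ = 1810 kg/m³, cost = 5.440 $/kg
  titanium alloy: E = 117.9 GPa, ρ = 4500 kg/m³, cost = 41.00 $/kg
  elm: E = 10.33 GPa, ρ = 730.0 kg/m³, cost = 1.350 $/kg
  elm: M = 10.5 MN·m per $
  magnesium alloy: M = 4.64 MN·m per $
  brass: M = 1.69 MN·m per $
  titanium alloy: M = 0.639 MN·m per $
  CFRP laminate: M = 0.559 MN·m per $
  tungsten: M = 0.433 MN·m per $
  beryllium: M = 0.259 MN·m per $
Elm ranks first.

elm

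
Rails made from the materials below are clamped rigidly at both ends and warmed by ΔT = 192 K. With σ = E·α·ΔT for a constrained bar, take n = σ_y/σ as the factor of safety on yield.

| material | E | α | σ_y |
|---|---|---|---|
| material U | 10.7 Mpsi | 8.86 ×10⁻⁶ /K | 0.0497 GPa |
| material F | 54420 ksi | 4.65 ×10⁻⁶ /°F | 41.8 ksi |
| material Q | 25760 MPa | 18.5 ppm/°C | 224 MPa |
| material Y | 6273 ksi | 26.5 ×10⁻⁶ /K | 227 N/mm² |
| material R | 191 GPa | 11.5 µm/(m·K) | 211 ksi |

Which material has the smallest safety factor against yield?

material U

With everything in SI (GPa, ×10⁻⁶/K, MPa):
  material U: E = 73.77, α = 8.86, σ_y = 49.70 → σ = 125 MPa, n = 0.396
  material F: E = 375.2, α = 8.37, σ_y = 288.2 → σ = 603 MPa, n = 0.478
  material Q: E = 25.76, α = 18.5, σ_y = 224.0 → σ = 91.5 MPa, n = 2.45
  material Y: E = 43.25, α = 26.5, σ_y = 227.0 → σ = 220 MPa, n = 1.03
  material R: E = 191.0, α = 11.5, σ_y = 1455 → σ = 422 MPa, n = 3.45
Material U has the lowest safety factor, n = 0.396.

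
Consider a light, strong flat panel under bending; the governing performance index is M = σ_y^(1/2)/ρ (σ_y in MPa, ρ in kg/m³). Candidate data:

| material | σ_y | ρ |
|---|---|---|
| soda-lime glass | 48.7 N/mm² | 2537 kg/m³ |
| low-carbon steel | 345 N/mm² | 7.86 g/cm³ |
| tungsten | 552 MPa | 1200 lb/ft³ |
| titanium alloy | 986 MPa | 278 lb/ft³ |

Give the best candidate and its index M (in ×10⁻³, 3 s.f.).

Normalizing units and computing the index:
  soda-lime glass: σ_y = 48.70 MPa, ρ = 2537 kg/m³
  low-carbon steel: σ_y = 345.0 MPa, ρ = 7860 kg/m³
  tungsten: σ_y = 552.0 MPa, ρ = 19220 kg/m³
  titanium alloy: σ_y = 986.0 MPa, ρ = 4453 kg/m³
  titanium alloy: M = 7.05×10⁻³
  soda-lime glass: M = 2.75×10⁻³
  low-carbon steel: M = 2.36×10⁻³
  tungsten: M = 1.22×10⁻³
Titanium alloy has the largest M.

titanium alloy, M = 7.05×10⁻³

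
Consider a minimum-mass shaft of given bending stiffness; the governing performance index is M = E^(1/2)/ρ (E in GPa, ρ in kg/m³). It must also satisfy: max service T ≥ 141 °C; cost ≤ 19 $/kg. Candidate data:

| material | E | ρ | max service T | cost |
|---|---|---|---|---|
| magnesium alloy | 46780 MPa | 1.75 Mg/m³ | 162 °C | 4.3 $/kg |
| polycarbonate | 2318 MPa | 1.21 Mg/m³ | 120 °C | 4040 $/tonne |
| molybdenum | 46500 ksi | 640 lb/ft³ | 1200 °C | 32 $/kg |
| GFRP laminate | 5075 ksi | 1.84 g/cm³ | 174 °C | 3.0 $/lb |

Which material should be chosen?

magnesium alloy

Screen on constraints: max service T ≥ 141 °C; cost ≤ 19 $/kg. Survivors: magnesium alloy, GFRP laminate.
Convert each candidate to consistent units, then evaluate M:
  magnesium alloy: E = 46.78 GPa, ρ = 1750 kg/m³
  GFRP laminate: E = 34.99 GPa, ρ = 1840 kg/m³
  magnesium alloy: M = 3.91×10⁻³
  GFRP laminate: M = 3.21×10⁻³
Highest index: magnesium alloy.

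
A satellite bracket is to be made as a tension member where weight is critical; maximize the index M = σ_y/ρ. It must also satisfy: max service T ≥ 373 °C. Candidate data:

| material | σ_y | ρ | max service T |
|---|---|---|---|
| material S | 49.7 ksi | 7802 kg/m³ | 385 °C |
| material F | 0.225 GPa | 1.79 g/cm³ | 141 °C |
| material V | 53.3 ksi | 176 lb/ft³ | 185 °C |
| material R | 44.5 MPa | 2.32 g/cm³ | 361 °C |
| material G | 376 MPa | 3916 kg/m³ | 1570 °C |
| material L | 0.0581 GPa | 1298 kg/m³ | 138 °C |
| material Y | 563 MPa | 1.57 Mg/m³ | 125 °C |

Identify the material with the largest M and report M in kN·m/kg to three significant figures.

Screen on constraints: max service T ≥ 373 °C. Survivors: material S, material G.
Convert each candidate to consistent units, then evaluate M:
  material S: σ_y = 342.7 MPa, ρ = 7802 kg/m³
  material G: σ_y = 376.0 MPa, ρ = 3916 kg/m³
  material G: M = 96.0 kN·m/kg
  material S: M = 43.9 kN·m/kg
Material G ranks first.

material G, M = 96.0 kN·m/kg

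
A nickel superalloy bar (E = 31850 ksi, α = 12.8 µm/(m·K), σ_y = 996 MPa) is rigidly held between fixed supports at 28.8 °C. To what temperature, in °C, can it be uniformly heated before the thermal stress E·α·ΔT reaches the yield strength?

383 °C

E = 31850 ksi = 219.6 GPa.
E·α·ΔT = 996.0 MPa ⇒ ΔT = 996.0 / (219.6×10³ × 12.8×10⁻⁶) = 354.3 K.
T = 28.8 + 354.3 = 383.1 °C.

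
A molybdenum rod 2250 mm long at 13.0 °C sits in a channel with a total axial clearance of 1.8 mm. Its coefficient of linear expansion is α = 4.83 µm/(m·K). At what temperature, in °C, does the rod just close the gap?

179 °C

α·L₀·ΔT = 1.8 mm ⇒ ΔT = 1.8 / (4.83×10⁻⁶ × 2250.0) = 165.6 K.
T = 13.0 + 165.6 = 178.6 °C.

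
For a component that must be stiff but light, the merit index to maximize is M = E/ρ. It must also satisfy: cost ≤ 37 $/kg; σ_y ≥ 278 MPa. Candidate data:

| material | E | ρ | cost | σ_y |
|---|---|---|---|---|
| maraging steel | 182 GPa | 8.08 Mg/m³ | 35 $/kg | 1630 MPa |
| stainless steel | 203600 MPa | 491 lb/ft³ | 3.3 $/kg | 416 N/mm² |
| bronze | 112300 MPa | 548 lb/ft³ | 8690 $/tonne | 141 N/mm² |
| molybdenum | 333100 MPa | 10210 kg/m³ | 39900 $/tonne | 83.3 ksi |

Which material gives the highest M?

Screen on constraints: cost ≤ 37 $/kg; σ_y ≥ 278 MPa. Survivors: maraging steel, stainless steel.
Convert each candidate to consistent units, then evaluate M:
  maraging steel: E = 182.0 GPa, ρ = 8080 kg/m³
  stainless steel: E = 203.6 GPa, ρ = 7865 kg/m³
  stainless steel: M = 25.9 MN·m/kg
  maraging steel: M = 22.5 MN·m/kg
Stainless steel has the largest M.

stainless steel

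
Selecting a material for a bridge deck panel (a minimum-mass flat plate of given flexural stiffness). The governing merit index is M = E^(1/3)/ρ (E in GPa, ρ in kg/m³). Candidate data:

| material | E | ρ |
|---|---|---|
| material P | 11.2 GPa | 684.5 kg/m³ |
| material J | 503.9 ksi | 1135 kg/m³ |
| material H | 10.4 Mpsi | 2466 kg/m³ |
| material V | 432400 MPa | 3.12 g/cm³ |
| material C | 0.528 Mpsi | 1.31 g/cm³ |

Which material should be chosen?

material P

In SI units:
  material P: E = 11.20 GPa, ρ = 684.5 kg/m³
  material J: E = 3.474 GPa, ρ = 1135 kg/m³
  material H: E = 71.71 GPa, ρ = 2466 kg/m³
  material V: E = 432.4 GPa, ρ = 3120 kg/m³
  material C: E = 3.640 GPa, ρ = 1310 kg/m³
  material P: M = 3.27×10⁻³
  material V: M = 2.42×10⁻³
  material H: M = 1.68×10⁻³
  material J: M = 1.33×10⁻³
  material C: M = 1.17×10⁻³
The maximum is for material P.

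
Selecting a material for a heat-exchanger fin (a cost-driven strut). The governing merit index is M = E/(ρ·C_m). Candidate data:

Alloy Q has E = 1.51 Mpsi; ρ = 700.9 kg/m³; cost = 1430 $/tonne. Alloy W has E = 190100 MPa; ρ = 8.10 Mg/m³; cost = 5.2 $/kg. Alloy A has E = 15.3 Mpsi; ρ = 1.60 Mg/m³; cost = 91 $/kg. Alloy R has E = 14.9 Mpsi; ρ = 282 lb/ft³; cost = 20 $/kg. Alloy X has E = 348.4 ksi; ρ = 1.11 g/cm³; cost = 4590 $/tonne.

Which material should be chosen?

alloy Q

Convert each candidate to consistent units, then evaluate M:
  alloy Q: E = 10.41 GPa, ρ = 700.9 kg/m³, cost = 1.430 $/kg
  alloy W: E = 190.1 GPa, ρ = 8100 kg/m³, cost = 5.200 $/kg
  alloy A: E = 105.5 GPa, ρ = 1600 kg/m³, cost = 91.00 $/kg
  alloy R: E = 102.7 GPa, ρ = 4517 kg/m³, cost = 20.00 $/kg
  alloy X: E = 2.402 GPa, ρ = 1110 kg/m³, cost = 4.590 $/kg
  alloy Q: M = 10.4 MN·m per $
  alloy W: M = 4.51 MN·m per $
  alloy R: M = 1.14 MN·m per $
  alloy A: M = 0.725 MN·m per $
  alloy X: M = 0.471 MN·m per $
Alloy Q ranks first.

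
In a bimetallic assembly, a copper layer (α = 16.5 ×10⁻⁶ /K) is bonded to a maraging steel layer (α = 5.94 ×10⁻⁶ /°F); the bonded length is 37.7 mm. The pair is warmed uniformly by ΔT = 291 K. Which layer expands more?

copper

maraging steel: α = 5.94×10⁻⁶/°F × 9/5 = 10.7×10⁻⁶/K.
α(copper) = 16.5×10⁻⁶/K vs α(maraging steel) = 10.7×10⁻⁶/K.
Higher α expands more for the same ΔT: copper.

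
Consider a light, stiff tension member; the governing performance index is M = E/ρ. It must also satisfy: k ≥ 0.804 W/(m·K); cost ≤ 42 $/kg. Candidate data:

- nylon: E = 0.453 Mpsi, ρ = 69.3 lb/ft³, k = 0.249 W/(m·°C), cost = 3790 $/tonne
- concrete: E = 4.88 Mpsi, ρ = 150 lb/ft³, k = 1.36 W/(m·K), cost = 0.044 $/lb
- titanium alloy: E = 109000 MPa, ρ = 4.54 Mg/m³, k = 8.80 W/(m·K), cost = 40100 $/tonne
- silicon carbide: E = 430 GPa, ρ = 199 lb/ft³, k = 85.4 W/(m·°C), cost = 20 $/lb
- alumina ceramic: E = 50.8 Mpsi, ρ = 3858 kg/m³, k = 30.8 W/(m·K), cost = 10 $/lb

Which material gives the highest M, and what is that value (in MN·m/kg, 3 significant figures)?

alumina ceramic, M = 90.8 MN·m/kg

Screen on constraints: k ≥ 0.804 W/(m·K); cost ≤ 42 $/kg. Survivors: concrete, titanium alloy, alumina ceramic.
Convert each candidate to consistent units, then evaluate M:
  concrete: E = 33.65 GPa, ρ = 2403 kg/m³
  titanium alloy: E = 109.0 GPa, ρ = 4540 kg/m³
  alumina ceramic: E = 350.3 GPa, ρ = 3858 kg/m³
  alumina ceramic: M = 90.8 MN·m/kg
  titanium alloy: M = 24.0 MN·m/kg
  concrete: M = 14.0 MN·m/kg
Highest index: alumina ceramic.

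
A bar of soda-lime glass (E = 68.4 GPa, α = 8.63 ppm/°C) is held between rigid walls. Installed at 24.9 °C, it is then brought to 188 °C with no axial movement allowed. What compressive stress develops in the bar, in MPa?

96.3 MPa

ΔT = 163.1 K. Constrained thermal stress σ = E·α·ΔT = 68.40×10³ MPa × 8.63×10⁻⁶ × 163.1 = 96.3 MPa (compressive).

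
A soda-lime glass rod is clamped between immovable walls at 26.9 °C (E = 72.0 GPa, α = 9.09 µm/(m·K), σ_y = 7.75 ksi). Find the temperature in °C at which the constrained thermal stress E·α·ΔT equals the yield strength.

109 °C

σ_y = 7.75 ksi = 53.43 MPa.
E·α·ΔT = 53.43 MPa ⇒ ΔT = 53.43 / (72.00×10³ × 9.09×10⁻⁶) = 81.64 K.
T = 26.9 + 81.64 = 108.5 °C.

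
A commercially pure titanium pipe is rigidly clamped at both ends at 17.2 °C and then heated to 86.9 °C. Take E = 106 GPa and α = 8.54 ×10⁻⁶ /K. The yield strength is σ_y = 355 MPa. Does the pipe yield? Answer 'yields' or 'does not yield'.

ΔT = 69.70 K. Constrained thermal stress σ = E·α·ΔT = 106.0×10³ MPa × 8.54×10⁻⁶ × 69.70 = 63.1 MPa (compressive).
Compare to σ_y = 355 MPa: σ < σ_y, so it does not yield.

does not yield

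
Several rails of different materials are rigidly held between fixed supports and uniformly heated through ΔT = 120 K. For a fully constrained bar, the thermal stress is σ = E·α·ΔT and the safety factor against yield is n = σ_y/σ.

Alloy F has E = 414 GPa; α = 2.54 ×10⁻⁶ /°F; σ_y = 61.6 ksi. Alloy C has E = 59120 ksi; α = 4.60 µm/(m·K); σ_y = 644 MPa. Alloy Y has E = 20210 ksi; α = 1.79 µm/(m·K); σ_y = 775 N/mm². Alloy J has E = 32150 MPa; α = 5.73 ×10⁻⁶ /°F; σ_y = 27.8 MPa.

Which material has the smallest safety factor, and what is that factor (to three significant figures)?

In consistent units (E in GPa, α in ×10⁻⁶/K, σ_y in MPa):
  alloy F: E = 414.0, α = 4.57, σ_y = 424.7 → σ = 227 MPa, n = 1.87
  alloy C: E = 407.6, α = 4.60, σ_y = 644.0 → σ = 225 MPa, n = 2.86
  alloy Y: E = 139.3, α = 1.79, σ_y = 775.0 → σ = 29.9 MPa, n = 25.9
  alloy J: E = 32.15, α = 10.3, σ_y = 27.80 → σ = 39.8 MPa, n = 0.699
Smallest n: alloy J with n = 0.699.

alloy J, n = 0.699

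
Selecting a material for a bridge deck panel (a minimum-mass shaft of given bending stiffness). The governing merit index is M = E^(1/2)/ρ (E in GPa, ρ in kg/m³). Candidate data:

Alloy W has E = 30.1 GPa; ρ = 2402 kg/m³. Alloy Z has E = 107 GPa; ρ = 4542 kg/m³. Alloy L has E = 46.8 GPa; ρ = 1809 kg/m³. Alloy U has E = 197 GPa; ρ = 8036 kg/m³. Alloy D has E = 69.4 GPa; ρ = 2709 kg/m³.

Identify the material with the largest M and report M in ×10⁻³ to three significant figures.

alloy L, M = 3.78×10⁻³

Evaluate M for each candidate:
  alloy L: M = 3.78×10⁻³
  alloy D: M = 3.08×10⁻³
  alloy W: M = 2.28×10⁻³
  alloy Z: M = 2.28×10⁻³
  alloy U: M = 1.75×10⁻³
Highest index: alloy L.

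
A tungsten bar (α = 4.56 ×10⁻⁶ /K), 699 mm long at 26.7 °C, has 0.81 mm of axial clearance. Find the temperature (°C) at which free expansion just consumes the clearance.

α·L₀·ΔT = 0.81 mm ⇒ ΔT = 0.81 / (4.56×10⁻⁶ × 699.0) = 254.1 K.
T = 26.7 + 254.1 = 280.8 °C.

281 °C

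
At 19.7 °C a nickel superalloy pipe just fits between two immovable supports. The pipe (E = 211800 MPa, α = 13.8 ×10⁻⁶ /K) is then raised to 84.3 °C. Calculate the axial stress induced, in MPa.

189 MPa

E = 211800 MPa = 211.8 GPa.
ΔT = 64.60 K. Constrained thermal stress σ = E·α·ΔT = 211.8×10³ MPa × 13.8×10⁻⁶ × 64.60 = 189 MPa (compressive).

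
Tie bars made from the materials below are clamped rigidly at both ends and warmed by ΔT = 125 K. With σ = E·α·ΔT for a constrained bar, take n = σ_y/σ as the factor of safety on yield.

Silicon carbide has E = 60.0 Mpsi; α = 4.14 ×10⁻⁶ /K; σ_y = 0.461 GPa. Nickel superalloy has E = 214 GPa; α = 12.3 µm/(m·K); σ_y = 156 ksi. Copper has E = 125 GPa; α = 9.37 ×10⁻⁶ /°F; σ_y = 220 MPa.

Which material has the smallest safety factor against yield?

copper

With everything in SI (GPa, ×10⁻⁶/K, MPa):
  silicon carbide: E = 413.7, α = 4.14, σ_y = 461.0 → σ = 214 MPa, n = 2.15
  nickel superalloy: E = 214.0, α = 12.3, σ_y = 1076 → σ = 329 MPa, n = 3.27
  copper: E = 125.0, α = 16.9, σ_y = 220.0 → σ = 264 MPa, n = 0.835
The minimum is copper at n = 0.835.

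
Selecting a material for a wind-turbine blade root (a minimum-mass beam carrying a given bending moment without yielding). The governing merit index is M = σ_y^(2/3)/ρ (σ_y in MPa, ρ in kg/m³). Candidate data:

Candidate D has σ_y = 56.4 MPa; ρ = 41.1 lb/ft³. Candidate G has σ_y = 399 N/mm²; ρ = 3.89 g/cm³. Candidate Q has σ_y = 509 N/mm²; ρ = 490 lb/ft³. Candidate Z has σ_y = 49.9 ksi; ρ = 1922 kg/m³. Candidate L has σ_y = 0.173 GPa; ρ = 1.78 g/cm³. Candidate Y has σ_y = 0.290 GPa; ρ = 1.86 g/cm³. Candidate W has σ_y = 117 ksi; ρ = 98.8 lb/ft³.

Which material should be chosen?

Normalizing units and computing the index:
  candidate D: σ_y = 56.40 MPa, ρ = 658.4 kg/m³
  candidate G: σ_y = 399.0 MPa, ρ = 3890 kg/m³
  candidate Q: σ_y = 509.0 MPa, ρ = 7849 kg/m³
  candidate Z: σ_y = 344.0 MPa, ρ = 1922 kg/m³
  candidate L: σ_y = 173.0 MPa, ρ = 1780 kg/m³
  candidate Y: σ_y = 290.0 MPa, ρ = 1860 kg/m³
  candidate W: σ_y = 806.7 MPa, ρ = 1583 kg/m³
  candidate W: M = 54.8×10⁻³
  candidate Z: M = 25.5×10⁻³
  candidate Y: M = 23.6×10⁻³
  candidate D: M = 22.3×10⁻³
  candidate L: M = 17.4×10⁻³
  candidate G: M = 13.9×10⁻³
  candidate Q: M = 8.12×10⁻³
The maximum is for candidate W.

candidate W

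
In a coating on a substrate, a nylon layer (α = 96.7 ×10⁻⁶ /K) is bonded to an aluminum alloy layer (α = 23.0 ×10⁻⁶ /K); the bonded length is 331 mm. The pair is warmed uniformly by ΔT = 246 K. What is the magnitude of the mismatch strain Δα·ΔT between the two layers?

0.0181

Δα = |96.7 − 23.0|×10⁻⁶/K = 73.7×10⁻⁶/K.
Mismatch strain = Δα·ΔT = 73.7×10⁻⁶ × 246.0 = 0.0181.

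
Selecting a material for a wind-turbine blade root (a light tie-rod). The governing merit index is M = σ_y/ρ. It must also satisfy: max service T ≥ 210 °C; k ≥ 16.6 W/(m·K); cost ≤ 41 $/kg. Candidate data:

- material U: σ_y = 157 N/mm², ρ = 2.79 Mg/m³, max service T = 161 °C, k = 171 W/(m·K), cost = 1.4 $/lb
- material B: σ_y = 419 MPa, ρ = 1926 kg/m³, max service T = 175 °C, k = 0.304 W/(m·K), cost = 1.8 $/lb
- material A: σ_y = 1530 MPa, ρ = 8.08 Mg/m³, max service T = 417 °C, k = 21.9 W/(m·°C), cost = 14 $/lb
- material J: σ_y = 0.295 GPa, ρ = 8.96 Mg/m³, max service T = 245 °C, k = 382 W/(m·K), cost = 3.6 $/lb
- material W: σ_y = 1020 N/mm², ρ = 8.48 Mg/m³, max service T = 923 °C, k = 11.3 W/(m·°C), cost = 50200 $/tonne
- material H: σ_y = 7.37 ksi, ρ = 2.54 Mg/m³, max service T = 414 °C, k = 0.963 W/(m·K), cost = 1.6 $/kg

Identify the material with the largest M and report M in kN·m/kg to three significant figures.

material A, M = 189 kN·m/kg

Screen on constraints: max service T ≥ 210 °C; k ≥ 16.6 W/(m·K); cost ≤ 41 $/kg. Survivors: material A, material J.
Putting every candidate on a common basis:
  material A: σ_y = 1530 MPa, ρ = 8080 kg/m³
  material J: σ_y = 295.0 MPa, ρ = 8960 kg/m³
  material A: M = 189 kN·m/kg
  material J: M = 32.9 kN·m/kg
Highest index: material A.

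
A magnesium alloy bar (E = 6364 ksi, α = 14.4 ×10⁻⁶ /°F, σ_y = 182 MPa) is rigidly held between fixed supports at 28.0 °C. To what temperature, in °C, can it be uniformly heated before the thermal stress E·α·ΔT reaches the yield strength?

E = 6364 ksi = 43.88 GPa.
α = 14.4×10⁻⁶/°F × 9/5 = 25.9×10⁻⁶/K.
E·α·ΔT = 182.0 MPa ⇒ ΔT = 182.0 / (43.88×10³ × 25.9×10⁻⁶) = 160.0 K.
T = 28.0 + 160.0 = 188.0 °C.

188 °C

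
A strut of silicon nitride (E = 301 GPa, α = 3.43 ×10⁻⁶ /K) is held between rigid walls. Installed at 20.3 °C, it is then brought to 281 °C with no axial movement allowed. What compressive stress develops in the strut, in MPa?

269 MPa

ΔT = 260.7 K. Constrained thermal stress σ = E·α·ΔT = 301.0×10³ MPa × 3.43×10⁻⁶ × 260.7 = 269 MPa (compressive).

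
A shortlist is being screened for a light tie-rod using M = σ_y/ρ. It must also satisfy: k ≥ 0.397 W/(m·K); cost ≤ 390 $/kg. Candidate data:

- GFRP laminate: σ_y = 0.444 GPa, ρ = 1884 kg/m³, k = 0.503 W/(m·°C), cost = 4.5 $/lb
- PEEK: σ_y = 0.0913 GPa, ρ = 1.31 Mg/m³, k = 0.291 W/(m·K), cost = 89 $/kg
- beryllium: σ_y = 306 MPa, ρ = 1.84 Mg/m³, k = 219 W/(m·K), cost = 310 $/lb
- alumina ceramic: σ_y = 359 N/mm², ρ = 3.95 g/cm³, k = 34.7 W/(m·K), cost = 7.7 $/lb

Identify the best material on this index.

Screen on constraints: k ≥ 0.397 W/(m·K); cost ≤ 390 $/kg. Survivors: GFRP laminate, alumina ceramic.
After converting to SI:
  GFRP laminate: σ_y = 444.0 MPa, ρ = 1884 kg/m³
  alumina ceramic: σ_y = 359.0 MPa, ρ = 3950 kg/m³
  GFRP laminate: M = 236 kN·m/kg
  alumina ceramic: M = 90.9 kN·m/kg
The maximum is for GFRP laminate.

GFRP laminate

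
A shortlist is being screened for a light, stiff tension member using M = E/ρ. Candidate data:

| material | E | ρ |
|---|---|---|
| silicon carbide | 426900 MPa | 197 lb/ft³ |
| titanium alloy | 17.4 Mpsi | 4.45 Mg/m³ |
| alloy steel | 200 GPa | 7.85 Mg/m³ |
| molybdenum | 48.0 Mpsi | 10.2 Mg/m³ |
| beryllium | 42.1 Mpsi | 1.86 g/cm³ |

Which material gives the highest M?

Normalizing units and computing the index:
  silicon carbide: E = 426.9 GPa, ρ = 3156 kg/m³
  titanium alloy: E = 120.0 GPa, ρ = 4450 kg/m³
  alloy steel: E = 200.0 GPa, ρ = 7850 kg/m³
  molybdenum: E = 330.9 GPa, ρ = 10200 kg/m³
  beryllium: E = 290.3 GPa, ρ = 1860 kg/m³
  beryllium: M = 156 MN·m/kg
  silicon carbide: M = 135 MN·m/kg
  molybdenum: M = 32.4 MN·m/kg
  titanium alloy: M = 27.0 MN·m/kg
  alloy steel: M = 25.5 MN·m/kg
Beryllium has the largest M.

beryllium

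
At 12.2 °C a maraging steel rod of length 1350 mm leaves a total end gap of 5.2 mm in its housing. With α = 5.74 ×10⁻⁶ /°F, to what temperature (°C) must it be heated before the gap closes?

α = 5.74×10⁻⁶/°F × 9/5 = 10.3×10⁻⁶/K.
α·L₀·ΔT = 5.2 mm ⇒ ΔT = 5.2 / (10.3×10⁻⁶ × 1350.0) = 372.8 K.
T = 12.2 + 372.8 = 385.0 °C.

385 °C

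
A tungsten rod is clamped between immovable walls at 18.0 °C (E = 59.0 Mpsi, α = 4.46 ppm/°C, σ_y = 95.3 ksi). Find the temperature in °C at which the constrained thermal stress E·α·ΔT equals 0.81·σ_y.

E = 59.0 Mpsi = 406.8 GPa.
σ_y = 95.3 ksi = 657.1 MPa.
E·α·ΔT = 532.2 MPa ⇒ ΔT = 532.2 / (406.8×10³ × 4.46×10⁻⁶) = 293.4 K.
T = 18.0 + 293.4 = 311.4 °C.

311 °C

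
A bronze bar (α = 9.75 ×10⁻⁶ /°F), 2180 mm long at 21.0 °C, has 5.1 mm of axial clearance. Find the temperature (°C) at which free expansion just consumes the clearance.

154 °C

α = 9.75×10⁻⁶/°F × 9/5 = 17.6×10⁻⁶/K.
α·L₀·ΔT = 5.1 mm ⇒ ΔT = 5.1 / (17.6×10⁻⁶ × 2180.0) = 133.3 K.
T = 21.0 + 133.3 = 154.3 °C.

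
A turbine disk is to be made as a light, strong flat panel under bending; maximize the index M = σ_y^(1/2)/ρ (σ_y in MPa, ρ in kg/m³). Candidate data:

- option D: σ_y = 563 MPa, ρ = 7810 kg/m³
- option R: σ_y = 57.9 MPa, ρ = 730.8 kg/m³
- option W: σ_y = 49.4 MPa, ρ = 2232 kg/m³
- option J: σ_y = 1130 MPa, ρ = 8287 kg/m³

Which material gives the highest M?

option R

Computing M directly (units already consistent):
  option R: M = 10.4×10⁻³
  option J: M = 4.06×10⁻³
  option W: M = 3.15×10⁻³
  option D: M = 3.04×10⁻³
The maximum is for option R.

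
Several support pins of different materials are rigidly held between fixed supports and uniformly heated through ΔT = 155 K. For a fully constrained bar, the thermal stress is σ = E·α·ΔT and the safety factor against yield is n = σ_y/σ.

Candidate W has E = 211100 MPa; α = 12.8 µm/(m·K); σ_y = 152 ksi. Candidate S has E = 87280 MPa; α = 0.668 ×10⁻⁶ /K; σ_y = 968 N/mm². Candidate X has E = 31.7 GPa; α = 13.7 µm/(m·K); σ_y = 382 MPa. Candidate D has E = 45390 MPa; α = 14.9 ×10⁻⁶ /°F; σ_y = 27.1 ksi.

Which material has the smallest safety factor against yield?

Converting E to GPa, α to ×10⁻⁶/K, σ_y to MPa, then σ and n for each:
  candidate W: E = 211.1, α = 12.8, σ_y = 1048 → σ = 419 MPa, n = 2.50
  candidate S: E = 87.28, α = 0.668, σ_y = 968.0 → σ = 9.04 MPa, n = 107
  candidate X: E = 31.70, α = 13.7, σ_y = 382.0 → σ = 67.3 MPa, n = 5.67
  candidate D: E = 45.39, α = 26.8, σ_y = 186.8 → σ = 189 MPa, n = 0.990
Smallest n: candidate D with n = 0.990.

candidate D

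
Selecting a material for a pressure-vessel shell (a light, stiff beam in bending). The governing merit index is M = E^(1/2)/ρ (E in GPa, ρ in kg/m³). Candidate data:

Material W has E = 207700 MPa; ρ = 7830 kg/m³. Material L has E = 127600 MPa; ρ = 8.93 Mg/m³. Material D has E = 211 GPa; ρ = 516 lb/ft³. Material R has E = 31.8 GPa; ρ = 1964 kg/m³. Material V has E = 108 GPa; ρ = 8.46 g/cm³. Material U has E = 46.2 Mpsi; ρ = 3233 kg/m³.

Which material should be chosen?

Putting every candidate on a common basis:
  material W: E = 207.7 GPa, ρ = 7830 kg/m³
  material L: E = 127.6 GPa, ρ = 8930 kg/m³
  material D: E = 211.0 GPa, ρ = 8266 kg/m³
  material R: E = 31.80 GPa, ρ = 1964 kg/m³
  material V: E = 108.0 GPa, ρ = 8460 kg/m³
  material U: E = 318.5 GPa, ρ = 3233 kg/m³
  material U: M = 5.52×10⁻³
  material R: M = 2.87×10⁻³
  material W: M = 1.84×10⁻³
  material D: M = 1.76×10⁻³
  material L: M = 1.26×10⁻³
  material V: M = 1.23×10⁻³
Highest index: material U.

material U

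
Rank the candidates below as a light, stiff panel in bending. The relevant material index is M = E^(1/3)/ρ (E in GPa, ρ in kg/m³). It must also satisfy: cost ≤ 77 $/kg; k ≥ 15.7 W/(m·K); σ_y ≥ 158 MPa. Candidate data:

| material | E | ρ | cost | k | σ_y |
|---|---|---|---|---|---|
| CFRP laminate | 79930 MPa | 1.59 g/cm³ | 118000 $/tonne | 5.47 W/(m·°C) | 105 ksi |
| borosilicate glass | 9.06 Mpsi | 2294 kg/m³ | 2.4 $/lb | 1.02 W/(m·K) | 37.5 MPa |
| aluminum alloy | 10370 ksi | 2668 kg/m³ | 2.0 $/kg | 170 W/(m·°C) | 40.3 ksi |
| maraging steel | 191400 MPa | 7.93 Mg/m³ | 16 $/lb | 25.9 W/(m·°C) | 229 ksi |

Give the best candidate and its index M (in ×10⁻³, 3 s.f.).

Screen on constraints: cost ≤ 77 $/kg; k ≥ 15.7 W/(m·K); σ_y ≥ 158 MPa. Survivors: aluminum alloy, maraging steel.
After converting to SI:
  aluminum alloy: E = 71.50 GPa, ρ = 2668 kg/m³
  maraging steel: E = 191.4 GPa, ρ = 7930 kg/m³
  aluminum alloy: M = 1.56×10⁻³
  maraging steel: M = 0.727×10⁻³
The maximum is for aluminum alloy.

aluminum alloy, M = 1.56×10⁻³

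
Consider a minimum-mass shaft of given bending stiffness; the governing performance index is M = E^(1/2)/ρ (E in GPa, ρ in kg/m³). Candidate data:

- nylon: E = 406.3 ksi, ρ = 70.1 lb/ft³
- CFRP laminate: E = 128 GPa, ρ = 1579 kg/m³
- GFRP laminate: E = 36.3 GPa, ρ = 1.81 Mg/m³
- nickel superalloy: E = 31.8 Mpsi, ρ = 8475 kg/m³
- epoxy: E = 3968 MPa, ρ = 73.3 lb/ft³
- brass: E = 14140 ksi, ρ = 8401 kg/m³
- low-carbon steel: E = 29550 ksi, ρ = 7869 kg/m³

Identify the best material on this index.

In SI units:
  nylon: E = 2.801 GPa, ρ = 1123 kg/m³
  CFRP laminate: E = 128.0 GPa, ρ = 1579 kg/m³
  GFRP laminate: E = 36.30 GPa, ρ = 1810 kg/m³
  nickel superalloy: E = 219.3 GPa, ρ = 8475 kg/m³
  epoxy: E = 3.968 GPa, ρ = 1174 kg/m³
  brass: E = 97.49 GPa, ρ = 8401 kg/m³
  low-carbon steel: E = 203.7 GPa, ρ = 7869 kg/m³
  CFRP laminate: M = 7.17×10⁻³
  GFRP laminate: M = 3.33×10⁻³
  low-carbon steel: M = 1.81×10⁻³
  nickel superalloy: M = 1.75×10⁻³
  epoxy: M = 1.70×10⁻³
  nylon: M = 1.49×10⁻³
  brass: M = 1.18×10⁻³
The maximum is for CFRP laminate.

CFRP laminate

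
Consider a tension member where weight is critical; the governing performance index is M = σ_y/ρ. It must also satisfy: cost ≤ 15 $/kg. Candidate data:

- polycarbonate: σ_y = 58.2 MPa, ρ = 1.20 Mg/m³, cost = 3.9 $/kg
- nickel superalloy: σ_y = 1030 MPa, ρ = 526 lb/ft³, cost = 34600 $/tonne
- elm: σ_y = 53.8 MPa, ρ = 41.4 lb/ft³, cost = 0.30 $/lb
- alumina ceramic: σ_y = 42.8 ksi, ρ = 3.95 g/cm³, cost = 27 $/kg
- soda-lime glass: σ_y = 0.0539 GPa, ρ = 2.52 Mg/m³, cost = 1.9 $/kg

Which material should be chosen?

elm

Screen on constraints: cost ≤ 15 $/kg. Survivors: polycarbonate, elm, soda-lime glass.
In SI units:
  polycarbonate: σ_y = 58.20 MPa, ρ = 1200 kg/m³
  elm: σ_y = 53.80 MPa, ρ = 663.2 kg/m³
  soda-lime glass: σ_y = 53.90 MPa, ρ = 2520 kg/m³
  elm: M = 81.1 kN·m/kg
  polycarbonate: M = 48.5 kN·m/kg
  soda-lime glass: M = 21.4 kN·m/kg
Highest index: elm.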